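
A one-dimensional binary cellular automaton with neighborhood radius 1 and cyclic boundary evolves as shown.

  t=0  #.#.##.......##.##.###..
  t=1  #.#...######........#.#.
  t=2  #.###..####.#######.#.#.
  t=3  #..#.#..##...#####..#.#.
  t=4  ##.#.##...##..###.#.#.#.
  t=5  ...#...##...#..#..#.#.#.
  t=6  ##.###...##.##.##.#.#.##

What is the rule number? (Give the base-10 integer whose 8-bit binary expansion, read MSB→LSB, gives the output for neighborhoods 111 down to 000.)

149

  nb ###: next=#  (t=0,i=20, bit7=1)
  nb ##.: next=.  (t=0,i=5, bit6=0)
  nb #.#: next=.  (t=0,i=1, bit5=0)
  nb #..: next=#  (t=0,i=6, bit4=1)
  nb .##: next=.  (t=0,i=4, bit3=0)
  nb .#.: next=#  (t=0,i=0, bit2=1)
  nb ..#: next=.  (t=0,i=12, bit1=0)
  nb ...: next=#  (t=0,i=7, bit0=1)
  bits 10010101 = 149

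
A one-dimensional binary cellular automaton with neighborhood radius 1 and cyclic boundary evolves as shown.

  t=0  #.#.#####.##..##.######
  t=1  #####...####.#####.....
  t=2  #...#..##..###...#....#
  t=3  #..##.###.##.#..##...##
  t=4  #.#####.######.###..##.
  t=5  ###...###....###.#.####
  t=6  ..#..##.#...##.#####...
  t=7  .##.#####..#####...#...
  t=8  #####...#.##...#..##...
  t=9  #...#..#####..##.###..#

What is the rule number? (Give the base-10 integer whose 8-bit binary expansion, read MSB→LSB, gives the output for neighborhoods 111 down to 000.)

  nb ###: next=.  (t=0,i=5, bit7=0)
  nb ##.: next=#  (t=0,i=0, bit6=1)
  nb #.#: next=#  (t=0,i=1, bit5=1)
  nb #..: next=.  (t=0,i=12, bit4=0)
  nb .##: next=#  (t=0,i=4, bit3=1)
  nb .#.: next=#  (t=0,i=2, bit2=1)
  nb ..#: next=#  (t=0,i=13, bit1=1)
  nb ...: next=.  (t=1,i=6, bit0=0)
  bits 01101110 = 110

110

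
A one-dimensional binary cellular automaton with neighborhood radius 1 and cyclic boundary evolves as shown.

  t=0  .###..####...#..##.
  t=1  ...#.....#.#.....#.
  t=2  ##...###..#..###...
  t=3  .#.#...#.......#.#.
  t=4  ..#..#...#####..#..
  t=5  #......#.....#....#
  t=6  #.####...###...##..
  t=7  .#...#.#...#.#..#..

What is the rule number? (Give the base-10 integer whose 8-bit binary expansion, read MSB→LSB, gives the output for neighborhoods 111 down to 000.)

97

  ### -> .   bit 7 = 0  t=0,i=2
  ##. -> #   bit 6 = 1  t=0,i=3
  #.# -> #   bit 5 = 1  t=1,i=10
  #.. -> .   bit 4 = 0  t=0,i=4
  .## -> .   bit 3 = 0  t=0,i=1
  .#. -> .   bit 2 = 0  t=0,i=13
  ..# -> .   bit 1 = 0  t=0,i=0
  ... -> #   bit 0 = 1  t=0,i=11
  bits 01100001 = 97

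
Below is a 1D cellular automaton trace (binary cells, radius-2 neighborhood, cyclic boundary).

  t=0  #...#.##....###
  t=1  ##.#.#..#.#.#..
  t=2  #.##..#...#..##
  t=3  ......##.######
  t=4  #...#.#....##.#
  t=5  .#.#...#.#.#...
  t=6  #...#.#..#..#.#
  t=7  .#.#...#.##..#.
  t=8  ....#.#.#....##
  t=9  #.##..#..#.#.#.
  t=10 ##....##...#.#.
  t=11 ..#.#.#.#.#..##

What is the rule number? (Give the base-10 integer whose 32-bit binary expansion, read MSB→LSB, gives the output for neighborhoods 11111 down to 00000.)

2502446038

  #####|#  b31=1 t=3,i=11
  ####.|.  b30=0 t=0,i=14
  ###.#|.  b29=0 t=2,i=0
  ###..|#  b28=1 t=0,i=0
  ##.##|.  b27=0 t=2,i=1
  ##.#.|#  b26=1 t=1,i=2
  ##..#|.  b25=0 t=2,i=4
  ##...|#  b24=1 t=0,i=1
  #.###|.  b23=0 t=3,i=9
  #.##.|.  b22=0 t=0,i=6
  #.#.#|#  b21=1 t=1,i=3
  #.#..|.  b20=0 t=1,i=5
  #..##|#  b19=1 t=1,i=14
  #..#.|.  b18=0 t=1,i=7
  #...#|.  b17=0 t=0,i=2
  #....|.  b16=0 t=0,i=9
  .####|.  b15=0 t=0,i=13
  .###.|#  b14=1 t=2,i=14
  .##.#|.  b13=0 t=1,i=1
  .##..|.  b12=0 t=0,i=7
  .#.##|#  b11=1 t=0,i=5
  .#.#.|.  b10=0 t=1,i=4
  .#..#|#  b9=1 t=1,i=6
  .#...|#  b8=1 t=2,i=7
  ..###|#  b7=1 t=0,i=12
  ..##.|#  b6=1 t=1,i=0
  ..#.#|.  b5=0 t=0,i=4
  ..#..|#  b4=1 t=2,i=6
  ...##|.  b3=0 t=0,i=11
  ...#.|#  b2=1 t=0,i=3
  ....#|#  b1=1 t=0,i=10
  .....|.  b0=0 t=3,i=2
  bits 10010101001010000100101111010110 = 2502446038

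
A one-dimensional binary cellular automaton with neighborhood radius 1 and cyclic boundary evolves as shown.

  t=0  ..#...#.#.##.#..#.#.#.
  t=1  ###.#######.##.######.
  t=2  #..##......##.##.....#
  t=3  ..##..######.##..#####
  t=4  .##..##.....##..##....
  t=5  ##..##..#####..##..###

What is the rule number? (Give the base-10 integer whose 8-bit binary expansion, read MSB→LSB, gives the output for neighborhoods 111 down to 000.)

47

  [7] ### => .  t=1,i=1
  [6] ##. => .  t=0,i=11
  [5] #.# => #  t=0,i=7
  [4] #.. => .  t=0,i=3
  [3] .## => #  t=0,i=10
  [2] .#. => #  t=0,i=2
  [1] ..# => #  t=0,i=1
  [0] ... => #  t=0,i=0
  bits 00101111 = 47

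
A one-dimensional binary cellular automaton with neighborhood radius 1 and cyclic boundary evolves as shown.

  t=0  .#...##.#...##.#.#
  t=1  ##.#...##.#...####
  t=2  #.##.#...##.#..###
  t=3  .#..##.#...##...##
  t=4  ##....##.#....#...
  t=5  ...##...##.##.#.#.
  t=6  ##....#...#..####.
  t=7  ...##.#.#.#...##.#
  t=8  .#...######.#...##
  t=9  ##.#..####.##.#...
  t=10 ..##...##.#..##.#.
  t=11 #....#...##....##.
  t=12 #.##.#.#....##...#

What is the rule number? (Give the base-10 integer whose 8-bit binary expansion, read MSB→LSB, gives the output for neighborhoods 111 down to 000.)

  ### -> #   bit 7 = 1  t=1,i=0
  ##. -> .   bit 6 = 0  t=0,i=6
  #.# -> #   bit 5 = 1  t=0,i=0
  #.. -> .   bit 4 = 0  t=0,i=2
  .## -> .   bit 3 = 0  t=0,i=5
  .#. -> #   bit 2 = 1  t=0,i=1
  ..# -> .   bit 1 = 0  t=0,i=4
  ... -> #   bit 0 = 1  t=0,i=3
  bits 10100101 = 165

165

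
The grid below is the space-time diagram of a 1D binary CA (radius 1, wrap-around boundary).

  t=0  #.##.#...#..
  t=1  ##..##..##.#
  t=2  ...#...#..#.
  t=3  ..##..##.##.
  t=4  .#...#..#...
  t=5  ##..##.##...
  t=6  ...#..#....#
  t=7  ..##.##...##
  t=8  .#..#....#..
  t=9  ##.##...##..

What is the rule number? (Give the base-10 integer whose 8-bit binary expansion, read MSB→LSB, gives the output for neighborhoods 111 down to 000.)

38

  [7] ### => .  t=1,i=0
  [6] ##. => .  t=0,i=3
  [5] #.# => #  t=0,i=1
  [4] #.. => .  t=0,i=6
  [3] .## => .  t=0,i=2
  [2] .#. => #  t=0,i=0
  [1] ..# => #  t=0,i=8
  [0] ... => .  t=0,i=7
  bits 00100110 = 38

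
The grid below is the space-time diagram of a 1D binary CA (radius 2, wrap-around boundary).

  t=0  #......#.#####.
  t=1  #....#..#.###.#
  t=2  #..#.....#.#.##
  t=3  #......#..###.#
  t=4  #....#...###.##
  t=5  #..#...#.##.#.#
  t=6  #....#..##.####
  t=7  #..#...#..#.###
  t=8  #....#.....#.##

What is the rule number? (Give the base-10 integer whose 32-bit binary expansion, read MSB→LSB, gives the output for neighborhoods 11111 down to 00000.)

  ##### -> #   bit 31 = 1  t=0,i=11
  ####. -> #   bit 30 = 1  t=0,i=12
  ###.# -> .   bit 29 = 0  t=0,i=13
  ###.. -> #   bit 28 = 1  t=2,i=0
  ##.## -> #   bit 27 = 1  t=1,i=13
  ##.#. -> #   bit 26 = 1  t=0,i=14
  ##..# -> .   bit 25 = 0  t=2,i=1
  ##... -> .   bit 24 = 0  t=1,i=1
  #.### -> .   bit 23 = 0  t=0,i=9
  #.##. -> #   bit 22 = 1  t=1,i=14
  #.#.# -> #   bit 21 = 1  t=2,i=11
  #.#.. -> #   bit 20 = 1  t=0,i=0
  #..## -> #   bit 19 = 1  t=3,i=9
  #..#. -> .   bit 18 = 0  t=1,i=7
  #...# -> #   bit 17 = 1  t=4,i=7
  #.... -> .   bit 16 = 0  t=0,i=2
  .#### -> #   bit 15 = 1  t=0,i=10
  .###. -> #   bit 14 = 1  t=1,i=11
  .##.# -> .   bit 13 = 0  t=5,i=10
  .##.. -> #   bit 12 = 1  t=1,i=0
  .#.## -> #   bit 11 = 1  t=0,i=8
  .#.#. -> #   bit 10 = 1  t=2,i=10
  .#..# -> .   bit 9 = 0  t=1,i=6
  .#... -> .   bit 8 = 0  t=0,i=1
  ..### -> #   bit 7 = 1  t=3,i=10
  ..##. -> .   bit 6 = 0  t=6,i=8
  ..#.# -> .   bit 5 = 0  t=0,i=7
  ..#.. -> .   bit 4 = 0  t=1,i=5
  ...## -> .   bit 3 = 0  t=4,i=8
  ...#. -> .   bit 2 = 0  t=0,i=6
  ....# -> #   bit 1 = 1  t=0,i=5
  ..... -> .   bit 0 = 0  t=0,i=3
  bits 11011100011110101101110010000010 = 3699039362

3699039362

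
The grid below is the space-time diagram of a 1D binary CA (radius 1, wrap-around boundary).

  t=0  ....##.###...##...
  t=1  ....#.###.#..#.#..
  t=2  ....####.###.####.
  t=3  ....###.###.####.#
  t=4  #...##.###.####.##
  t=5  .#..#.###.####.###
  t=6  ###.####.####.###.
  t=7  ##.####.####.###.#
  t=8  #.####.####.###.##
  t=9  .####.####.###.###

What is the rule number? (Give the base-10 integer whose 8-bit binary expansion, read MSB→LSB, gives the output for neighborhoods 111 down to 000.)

188

  nb ###: next=#  (t=0,i=8, bit7=1)
  nb ##.: next=.  (t=0,i=5, bit6=0)
  nb #.#: next=#  (t=0,i=6, bit5=1)
  nb #..: next=#  (t=0,i=10, bit4=1)
  nb .##: next=#  (t=0,i=4, bit3=1)
  nb .#.: next=#  (t=1,i=4, bit2=1)
  nb ..#: next=.  (t=0,i=3, bit1=0)
  nb ...: next=.  (t=0,i=0, bit0=0)
  bits 10111100 = 188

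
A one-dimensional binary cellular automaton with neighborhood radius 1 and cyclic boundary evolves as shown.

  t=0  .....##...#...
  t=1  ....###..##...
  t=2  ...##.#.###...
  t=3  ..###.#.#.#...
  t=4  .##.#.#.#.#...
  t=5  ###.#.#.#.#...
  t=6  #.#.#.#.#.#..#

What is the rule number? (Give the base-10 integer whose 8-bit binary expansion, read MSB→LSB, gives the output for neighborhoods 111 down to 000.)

78

  ###|.  b7=0 t=1,i=5
  ##.|#  b6=1 t=0,i=6
  #.#|.  b5=0 t=2,i=5
  #..|.  b4=0 t=0,i=7
  .##|#  b3=1 t=0,i=5
  .#.|#  b2=1 t=0,i=10
  ..#|#  b1=1 t=0,i=4
  ...|.  b0=0 t=0,i=0
  bits 01001110 = 78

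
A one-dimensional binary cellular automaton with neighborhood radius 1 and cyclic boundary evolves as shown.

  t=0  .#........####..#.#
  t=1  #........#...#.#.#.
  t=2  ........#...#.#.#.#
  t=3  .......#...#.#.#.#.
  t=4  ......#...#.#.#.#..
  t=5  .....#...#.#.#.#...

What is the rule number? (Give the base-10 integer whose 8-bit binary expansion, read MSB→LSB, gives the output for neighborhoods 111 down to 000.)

98

  ###|.  b7=0 t=0,i=11
  ##.|#  b6=1 t=0,i=13
  #.#|#  b5=1 t=0,i=0
  #..|.  b4=0 t=0,i=2
  .##|.  b3=0 t=0,i=10
  .#.|.  b2=0 t=0,i=1
  ..#|#  b1=1 t=0,i=9
  ...|.  b0=0 t=0,i=3
  bits 01100010 = 98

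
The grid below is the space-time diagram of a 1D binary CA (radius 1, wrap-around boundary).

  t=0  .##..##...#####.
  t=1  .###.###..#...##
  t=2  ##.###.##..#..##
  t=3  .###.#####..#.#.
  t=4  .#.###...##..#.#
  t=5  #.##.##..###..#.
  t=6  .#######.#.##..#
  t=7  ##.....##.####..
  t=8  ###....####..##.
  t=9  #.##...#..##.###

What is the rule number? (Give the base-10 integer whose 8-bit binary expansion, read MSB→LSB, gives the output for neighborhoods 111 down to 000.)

  ### -> .   bit 7 = 0  t=0,i=11
  ##. -> #   bit 6 = 1  t=0,i=2
  #.# -> #   bit 5 = 1  t=1,i=0
  #.. -> #   bit 4 = 1  t=0,i=3
  .## -> #   bit 3 = 1  t=0,i=1
  .#. -> .   bit 2 = 0  t=1,i=10
  ..# -> .   bit 1 = 0  t=0,i=0
  ... -> .   bit 0 = 0  t=0,i=8
  bits 01111000 = 120

120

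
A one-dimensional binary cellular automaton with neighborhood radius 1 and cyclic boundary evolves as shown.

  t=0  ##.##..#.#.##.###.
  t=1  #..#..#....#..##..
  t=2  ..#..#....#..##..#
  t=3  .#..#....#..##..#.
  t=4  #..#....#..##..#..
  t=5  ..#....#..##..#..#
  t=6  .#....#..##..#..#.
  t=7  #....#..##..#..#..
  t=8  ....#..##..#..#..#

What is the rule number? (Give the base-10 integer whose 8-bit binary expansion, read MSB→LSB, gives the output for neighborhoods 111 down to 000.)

138

  ### -> #   bit 7 = 1  t=0,i=15
  ##. -> .   bit 6 = 0  t=0,i=1
  #.# -> .   bit 5 = 0  t=0,i=2
  #.. -> .   bit 4 = 0  t=0,i=5
  .## -> #   bit 3 = 1  t=0,i=0
  .#. -> .   bit 2 = 0  t=0,i=7
  ..# -> #   bit 1 = 1  t=0,i=6
  ... -> .   bit 0 = 0  t=1,i=8
  bits 10001010 = 138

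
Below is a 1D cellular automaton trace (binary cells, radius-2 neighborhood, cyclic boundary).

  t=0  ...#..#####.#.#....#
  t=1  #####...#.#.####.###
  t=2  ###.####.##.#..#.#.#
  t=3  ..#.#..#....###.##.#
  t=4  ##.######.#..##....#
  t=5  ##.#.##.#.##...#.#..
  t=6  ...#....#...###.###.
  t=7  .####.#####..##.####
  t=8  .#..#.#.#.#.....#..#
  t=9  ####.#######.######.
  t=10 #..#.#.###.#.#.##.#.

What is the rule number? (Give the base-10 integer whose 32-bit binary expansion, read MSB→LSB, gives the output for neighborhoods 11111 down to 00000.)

2981512983

  [31] ##### => #  t=0,i=8
  [30] ####. => .  t=0,i=9
  [29] ###.# => #  t=0,i=10
  [28] ###.. => #  t=1,i=4
  [27] ##.## => .  t=1,i=16
  [26] ##.#. => .  t=0,i=11
  [25] ##..# => .  t=7,i=11
  [24] ##... => #  t=1,i=5
  [23] #.### => #  t=1,i=12
  [22] #.##. => .  t=2,i=9
  [21] #.#.# => #  t=0,i=12
  [20] #.#.. => #  t=0,i=14
  [19] #..## => .  t=0,i=5
  [18] #..#. => #  t=2,i=14
  [17] #...# => #  t=0,i=1
  [16] #.... => .  t=0,i=16
  [15] .#### => .  t=0,i=7
  [14] .###. => #  t=3,i=13
  [13] .##.# => .  t=2,i=10
  [12] .##.. => .  t=4,i=14
  [11] .#.## => .  t=1,i=11
  [10] .#.#. => #  t=0,i=13
  [9] .#..# => #  t=0,i=4
  [8] .#... => #  t=0,i=0
  [7] ..### => .  t=0,i=6
  [6] ..##. => .  t=4,i=13
  [5] ..#.# => .  t=1,i=8
  [4] ..#.. => #  t=0,i=3
  [3] ...## => .  t=3,i=11
  [2] ...#. => #  t=0,i=2
  [1] ....# => #  t=0,i=17
  [0] ..... => #  t=8,i=13
  bits 10110001101101100100011100010111 = 2981512983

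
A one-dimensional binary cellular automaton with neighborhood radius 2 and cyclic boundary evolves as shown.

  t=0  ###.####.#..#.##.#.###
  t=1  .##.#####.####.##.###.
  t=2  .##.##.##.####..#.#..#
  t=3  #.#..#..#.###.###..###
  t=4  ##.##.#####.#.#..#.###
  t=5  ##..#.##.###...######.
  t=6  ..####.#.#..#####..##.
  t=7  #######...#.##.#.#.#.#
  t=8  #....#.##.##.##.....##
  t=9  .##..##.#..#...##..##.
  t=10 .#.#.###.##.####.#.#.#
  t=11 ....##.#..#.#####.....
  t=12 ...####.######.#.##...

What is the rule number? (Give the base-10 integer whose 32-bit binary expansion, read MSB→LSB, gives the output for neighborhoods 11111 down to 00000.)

1736944616

  [31] ##### => .  t=0,i=0
  [30] ####. => #  t=0,i=1
  [29] ###.# => #  t=0,i=2
  [28] ###.. => .  t=1,i=20
  [27] ##.## => .  t=0,i=3
  [26] ##.#. => #  t=0,i=8
  [25] ##..# => #  t=1,i=21
  [24] ##... => #  t=5,i=12
  [23] #.### => #  t=0,i=4
  [22] #.##. => .  t=0,i=14
  [21] #.#.# => .  t=0,i=17
  [20] #.#.. => .  t=0,i=9
  [19] #..## => .  t=1,i=0
  [18] #..#. => #  t=0,i=11
  [17] #...# => #  t=5,i=13
  [16] #.... => #  t=8,i=2
  [15] .#### => #  t=0,i=5
  [14] .###. => .  t=1,i=19
  [13] .##.# => #  t=0,i=15
  [12] .##.. => .  t=5,i=1
  [11] .#.## => #  t=0,i=13
  [10] .#.#. => .  t=2,i=17
  [9] .#..# => #  t=0,i=10
  [8] .#... => #  t=9,i=12
  [7] ..### => #  t=3,i=19
  [6] ..##. => #  t=1,i=1
  [5] ..#.# => #  t=0,i=12
  [4] ..#.. => .  t=3,i=5
  [3] ...## => #  t=5,i=14
  [2] ...#. => .  t=7,i=9
  [1] ....# => .  t=8,i=3
  [0] ..... => .  t=8,i=17
  bits 01100111100001111010101111101000 = 1736944616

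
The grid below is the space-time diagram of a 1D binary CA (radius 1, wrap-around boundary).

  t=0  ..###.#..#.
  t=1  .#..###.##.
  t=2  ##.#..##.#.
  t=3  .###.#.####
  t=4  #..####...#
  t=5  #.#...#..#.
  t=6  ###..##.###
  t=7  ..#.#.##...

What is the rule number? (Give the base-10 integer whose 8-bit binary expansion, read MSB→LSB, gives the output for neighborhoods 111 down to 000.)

  nb ###: next=.  (t=0,i=3, bit7=0)
  nb ##.: next=#  (t=0,i=4, bit6=1)
  nb #.#: next=#  (t=0,i=5, bit5=1)
  nb #..: next=.  (t=0,i=7, bit4=0)
  nb .##: next=.  (t=0,i=2, bit3=0)
  nb .#.: next=#  (t=0,i=6, bit2=1)
  nb ..#: next=#  (t=0,i=1, bit1=1)
  nb ...: next=.  (t=0,i=0, bit0=0)
  bits 01100110 = 102

102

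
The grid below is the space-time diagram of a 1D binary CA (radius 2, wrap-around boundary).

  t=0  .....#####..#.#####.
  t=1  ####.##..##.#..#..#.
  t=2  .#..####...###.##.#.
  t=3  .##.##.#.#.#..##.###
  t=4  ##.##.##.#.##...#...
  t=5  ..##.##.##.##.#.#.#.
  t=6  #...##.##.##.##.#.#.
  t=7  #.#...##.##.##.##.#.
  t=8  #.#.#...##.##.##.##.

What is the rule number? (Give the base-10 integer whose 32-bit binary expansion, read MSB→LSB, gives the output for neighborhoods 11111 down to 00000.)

510890675

  nb #####: next=.  (t=0,i=7, bit31=0)
  nb ####.: next=.  (t=0,i=8, bit30=0)
  nb ###.#: next=.  (t=1,i=3, bit29=0)
  nb ###..: next=#  (t=0,i=9, bit28=1)
  nb ##.##: next=#  (t=1,i=4, bit27=1)
  nb ##.#.: next=#  (t=1,i=11, bit26=1)
  nb ##..#: next=#  (t=0,i=10, bit25=1)
  nb ##...: next=.  (t=0,i=19, bit24=0)
  nb #.###: next=.  (t=0,i=14, bit23=0)
  nb #.##.: next=#  (t=1,i=5, bit22=1)
  nb #.#.#: next=#  (t=3,i=7, bit21=1)
  nb #.#..: next=#  (t=1,i=12, bit20=1)
  nb #..##: next=.  (t=1,i=8, bit19=0)
  nb #..#.: next=.  (t=0,i=11, bit18=0)
  nb #...#: next=#  (t=2,i=9, bit17=1)
  nb #....: next=#  (t=0,i=0, bit16=1)
  nb .####: next=#  (t=0,i=6, bit15=1)
  nb .###.: next=.  (t=2,i=12, bit14=0)
  nb .##.#: next=.  (t=1,i=10, bit13=0)
  nb .##..: next=#  (t=1,i=6, bit12=1)
  nb .#.##: next=.  (t=0,i=13, bit11=0)
  nb .#.#.: next=.  (t=3,i=8, bit10=0)
  nb .#..#: next=#  (t=1,i=13, bit9=1)
  nb .#...: next=.  (t=4,i=17, bit8=0)
  nb ..###: next=#  (t=0,i=5, bit7=1)
  nb ..##.: next=.  (t=1,i=9, bit6=0)
  nb ..#.#: next=#  (t=0,i=12, bit5=1)
  nb ..#..: next=#  (t=1,i=15, bit4=1)
  nb ...##: next=.  (t=0,i=4, bit3=0)
  nb ...#.: next=.  (t=4,i=15, bit2=0)
  nb ....#: next=#  (t=0,i=3, bit1=1)
  nb .....: next=#  (t=0,i=1, bit0=1)
  bits 00011110011100111001001010110011 = 510890675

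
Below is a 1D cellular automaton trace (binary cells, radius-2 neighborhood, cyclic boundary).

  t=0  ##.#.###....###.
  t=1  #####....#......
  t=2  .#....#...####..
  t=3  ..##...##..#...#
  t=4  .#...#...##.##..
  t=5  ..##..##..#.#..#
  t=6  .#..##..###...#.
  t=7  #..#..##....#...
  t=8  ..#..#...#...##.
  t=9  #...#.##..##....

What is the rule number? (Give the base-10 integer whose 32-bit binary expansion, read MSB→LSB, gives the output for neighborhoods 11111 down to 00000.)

107981089

  [31] ##### => .  t=1,i=2
  [30] ####. => .  t=1,i=3
  [29] ###.# => .  t=0,i=14
  [28] ###.. => .  t=0,i=7
  [27] ##.## => .  t=0,i=15
  [26] ##.#. => #  t=0,i=2
  [25] ##..# => #  t=3,i=9
  [24] ##... => .  t=0,i=8
  [23] #.### => .  t=0,i=5
  [22] #.##. => #  t=0,i=0
  [21] #.#.# => #  t=0,i=3
  [20] #.#.. => .  t=5,i=12
  [19] #..## => #  t=3,i=1
  [18] #..#. => #  t=3,i=10
  [17] #...# => #  t=2,i=8
  [16] #.... => #  t=0,i=9
  [15] .#### => #  t=1,i=1
  [14] .###. => .  t=0,i=6
  [13] .##.# => #  t=0,i=1
  [12] .##.. => .  t=3,i=3
  [11] .#.## => #  t=0,i=4
  [10] .#.#. => .  t=5,i=11
  [9] .#..# => .  t=3,i=0
  [8] .#... => #  t=1,i=10
  [7] ..### => .  t=0,i=12
  [6] ..##. => .  t=3,i=2
  [5] ..#.# => #  t=5,i=10
  [4] ..#.. => .  t=1,i=9
  [3] ...## => .  t=0,i=11
  [2] ...#. => .  t=1,i=8
  [1] ....# => .  t=0,i=10
  [0] ..... => #  t=1,i=12
  bits 00000110011011111010100100100001 = 107981089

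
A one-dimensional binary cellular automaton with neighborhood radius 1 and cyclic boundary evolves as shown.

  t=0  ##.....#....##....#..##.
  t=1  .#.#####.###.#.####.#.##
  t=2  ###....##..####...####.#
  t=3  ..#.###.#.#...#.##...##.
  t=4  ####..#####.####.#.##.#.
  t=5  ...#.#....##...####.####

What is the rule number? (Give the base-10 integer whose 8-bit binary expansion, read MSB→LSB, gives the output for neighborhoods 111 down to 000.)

103

  [7] ### => .  t=1,i=4
  [6] ##. => #  t=0,i=1
  [5] #.# => #  t=0,i=23
  [4] #.. => .  t=0,i=2
  [3] .## => .  t=0,i=0
  [2] .#. => #  t=0,i=7
  [1] ..# => #  t=0,i=6
  [0] ... => #  t=0,i=3
  bits 01100111 = 103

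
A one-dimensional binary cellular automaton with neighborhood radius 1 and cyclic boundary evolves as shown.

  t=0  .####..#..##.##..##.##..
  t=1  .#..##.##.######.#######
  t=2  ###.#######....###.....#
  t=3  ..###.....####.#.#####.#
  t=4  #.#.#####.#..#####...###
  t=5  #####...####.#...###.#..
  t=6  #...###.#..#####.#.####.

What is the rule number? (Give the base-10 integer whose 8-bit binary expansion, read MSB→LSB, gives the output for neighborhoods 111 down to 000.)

125

  [7] ### => .  t=0,i=2
  [6] ##. => #  t=0,i=4
  [5] #.# => #  t=0,i=12
  [4] #.. => #  t=0,i=5
  [3] .## => #  t=0,i=1
  [2] .#. => #  t=0,i=7
  [1] ..# => .  t=0,i=0
  [0] ... => #  t=0,i=23
  bits 01111101 = 125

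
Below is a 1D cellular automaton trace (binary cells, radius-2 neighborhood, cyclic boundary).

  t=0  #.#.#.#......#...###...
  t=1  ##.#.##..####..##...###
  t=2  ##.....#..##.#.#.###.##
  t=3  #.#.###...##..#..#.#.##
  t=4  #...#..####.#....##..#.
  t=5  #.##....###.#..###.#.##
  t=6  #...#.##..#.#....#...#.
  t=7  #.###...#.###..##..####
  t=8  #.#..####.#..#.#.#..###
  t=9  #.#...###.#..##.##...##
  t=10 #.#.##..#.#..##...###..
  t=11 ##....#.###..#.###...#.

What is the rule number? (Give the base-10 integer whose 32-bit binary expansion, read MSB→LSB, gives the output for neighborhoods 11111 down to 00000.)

  #####|#  b31=1 t=1,i=22
  ####.|#  b30=1 t=1,i=0
  ###.#|#  b29=1 t=1,i=1
  ###..|.  b28=0 t=0,i=19
  ##.##|.  b27=0 t=2,i=20
  ##.#.|.  b26=0 t=1,i=2
  ##..#|#  b25=1 t=1,i=7
  ##...|#  b24=1 t=0,i=20
  #.###|#  b23=1 t=2,i=17
  #.##.|.  b22=0 t=1,i=5
  #.#.#|.  b21=0 t=0,i=2
  #.#..|#  b20=1 t=0,i=6
  #..##|.  b19=0 t=1,i=8
  #..#.|.  b18=0 t=3,i=13
  #...#|#  b17=1 t=0,i=15
  #....|.  b16=0 t=0,i=8
  .####|#  b15=1 t=1,i=10
  .###.|.  b14=0 t=0,i=18
  .##.#|#  b13=1 t=2,i=11
  .##..|.  b12=0 t=1,i=6
  .#.##|.  b11=0 t=1,i=4
  .#.#.|#  b10=1 t=0,i=1
  .#..#|.  b9=0 t=2,i=8
  .#...|.  b8=0 t=0,i=7
  ..###|.  b7=0 t=0,i=17
  ..##.|#  b6=1 t=1,i=15
  ..#.#|#  b5=1 t=0,i=0
  ..#..|.  b4=0 t=0,i=13
  ...##|#  b3=1 t=0,i=16
  ...#.|#  b2=1 t=0,i=12
  ....#|#  b1=1 t=0,i=11
  .....|#  b0=1 t=0,i=9
  bits 11100011100100101010010001101111 = 3818038383

3818038383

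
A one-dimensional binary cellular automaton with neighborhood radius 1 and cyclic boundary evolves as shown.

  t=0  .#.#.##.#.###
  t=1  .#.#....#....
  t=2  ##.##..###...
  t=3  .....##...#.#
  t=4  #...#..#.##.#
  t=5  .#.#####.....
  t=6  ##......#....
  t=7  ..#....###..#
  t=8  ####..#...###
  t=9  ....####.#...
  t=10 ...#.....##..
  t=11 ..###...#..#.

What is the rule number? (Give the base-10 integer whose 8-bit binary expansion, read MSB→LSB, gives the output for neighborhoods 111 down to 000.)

  ### -> .   bit 7 = 0  t=0,i=11
  ##. -> .   bit 6 = 0  t=0,i=6
  #.# -> .   bit 5 = 0  t=0,i=0
  #.. -> #   bit 4 = 1  t=1,i=4
  .## -> .   bit 3 = 0  t=0,i=5
  .#. -> #   bit 2 = 1  t=0,i=1
  ..# -> #   bit 1 = 1  t=1,i=0
  ... -> .   bit 0 = 0  t=1,i=5
  bits 00010110 = 22

22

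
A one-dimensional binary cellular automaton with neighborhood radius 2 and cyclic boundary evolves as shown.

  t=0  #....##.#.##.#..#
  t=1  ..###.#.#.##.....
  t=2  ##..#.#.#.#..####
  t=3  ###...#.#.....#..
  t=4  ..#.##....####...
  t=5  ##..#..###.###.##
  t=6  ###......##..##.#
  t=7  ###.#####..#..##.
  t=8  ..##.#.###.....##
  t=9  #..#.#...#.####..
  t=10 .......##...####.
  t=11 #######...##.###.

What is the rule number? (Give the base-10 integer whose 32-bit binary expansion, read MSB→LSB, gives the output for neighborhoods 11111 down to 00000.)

2053349391

  ##### -> .   bit 31 = 0  t=2,i=15
  ####. -> #   bit 30 = 1  t=2,i=0
  ###.# -> #   bit 29 = 1  t=1,i=4
  ###.. -> #   bit 28 = 1  t=2,i=1
  ##.## -> #   bit 27 = 1  t=5,i=10
  ##.#. -> .   bit 26 = 0  t=0,i=7
  ##..# -> #   bit 25 = 1  t=2,i=2
  ##... -> .   bit 24 = 0  t=0,i=1
  #.### -> .   bit 23 = 0  t=5,i=11
  #.##. -> #   bit 22 = 1  t=0,i=10
  #.#.# -> #   bit 21 = 1  t=0,i=8
  #.#.. -> .   bit 20 = 0  t=0,i=13
  #..## -> .   bit 19 = 0  t=0,i=15
  #..#. -> .   bit 18 = 0  t=2,i=3
  #...# -> #   bit 17 = 1  t=3,i=4
  #.... -> #   bit 16 = 1  t=0,i=2
  .#### -> #   bit 15 = 1  t=2,i=14
  .###. -> .   bit 14 = 0  t=1,i=3
  .##.# -> #   bit 13 = 1  t=0,i=6
  .##.. -> .   bit 12 = 0  t=0,i=0
  .#.## -> .   bit 11 = 0  t=0,i=9
  .#.#. -> .   bit 10 = 0  t=1,i=7
  .#..# -> .   bit 9 = 0  t=0,i=14
  .#... -> .   bit 8 = 0  t=3,i=9
  ..### -> .   bit 7 = 0  t=1,i=2
  ..##. -> .   bit 6 = 0  t=0,i=5
  ..#.# -> .   bit 5 = 0  t=2,i=4
  ..#.. -> .   bit 4 = 0  t=3,i=14
  ...## -> #   bit 3 = 1  t=0,i=4
  ...#. -> #   bit 2 = 1  t=3,i=5
  ....# -> #   bit 1 = 1  t=0,i=3
  ..... -> #   bit 0 = 1  t=1,i=14
  bits 01111010011000111010000000001111 = 2053349391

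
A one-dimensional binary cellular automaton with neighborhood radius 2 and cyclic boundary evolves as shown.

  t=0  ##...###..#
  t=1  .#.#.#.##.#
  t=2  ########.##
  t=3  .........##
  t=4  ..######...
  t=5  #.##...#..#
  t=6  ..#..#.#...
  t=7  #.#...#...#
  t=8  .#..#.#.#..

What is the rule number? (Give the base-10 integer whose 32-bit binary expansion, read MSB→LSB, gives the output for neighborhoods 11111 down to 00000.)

  #####|.  b31=0 t=2,i=0
  ####.|.  b30=0 t=2,i=6
  ###.#|.  b29=0 t=2,i=7
  ###..|#  b28=1 t=0,i=1
  ##.##|.  b27=0 t=2,i=8
  ##.#.|#  b26=1 t=1,i=9
  ##..#|#  b25=1 t=0,i=8
  ##...|.  b24=0 t=0,i=2
  #.###|#  b23=1 t=2,i=9
  #.##.|#  b22=1 t=1,i=7
  #.#.#|#  b21=1 t=1,i=1
  #.#..|.  b20=0 t=6,i=7
  #..##|.  b19=0 t=0,i=9
  #..#.|.  b18=0 t=6,i=4
  #...#|#  b17=1 t=0,i=3
  #....|.  b16=0 t=3,i=1
  .####|#  b15=1 t=2,i=10
  .###.|.  b14=0 t=0,i=0
  .##.#|.  b13=0 t=1,i=8
  .##..|.  b12=0 t=3,i=10
  .#.##|#  b11=1 t=1,i=6
  .#.#.|#  b10=1 t=1,i=0
  .#..#|.  b9=0 t=5,i=8
  .#...|.  b8=0 t=6,i=8
  ..###|#  b7=1 t=0,i=5
  ..##.|.  b6=0 t=3,i=9
  ..#.#|.  b5=0 t=6,i=5
  ..#..|#  b4=1 t=5,i=7
  ...##|.  b3=0 t=0,i=4
  ...#.|.  b2=0 t=5,i=6
  ....#|#  b1=1 t=3,i=7
  .....|#  b0=1 t=3,i=2
  bits 00010110111000101000110010010011 = 383945875

383945875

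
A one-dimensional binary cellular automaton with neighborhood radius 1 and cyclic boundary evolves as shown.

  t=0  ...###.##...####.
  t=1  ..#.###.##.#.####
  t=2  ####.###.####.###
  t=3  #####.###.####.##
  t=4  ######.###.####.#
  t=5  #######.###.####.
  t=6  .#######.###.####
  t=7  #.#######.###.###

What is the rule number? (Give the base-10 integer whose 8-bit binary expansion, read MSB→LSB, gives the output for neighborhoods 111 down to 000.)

  nb ###: next=#  (t=0,i=4, bit7=1)
  nb ##.: next=#  (t=0,i=5, bit6=1)
  nb #.#: next=#  (t=0,i=6, bit5=1)
  nb #..: next=#  (t=0,i=9, bit4=1)
  nb .##: next=.  (t=0,i=3, bit3=0)
  nb .#.: next=#  (t=1,i=2, bit2=1)
  nb ..#: next=#  (t=0,i=2, bit1=1)
  nb ...: next=.  (t=0,i=0, bit0=0)
  bits 11110110 = 246

246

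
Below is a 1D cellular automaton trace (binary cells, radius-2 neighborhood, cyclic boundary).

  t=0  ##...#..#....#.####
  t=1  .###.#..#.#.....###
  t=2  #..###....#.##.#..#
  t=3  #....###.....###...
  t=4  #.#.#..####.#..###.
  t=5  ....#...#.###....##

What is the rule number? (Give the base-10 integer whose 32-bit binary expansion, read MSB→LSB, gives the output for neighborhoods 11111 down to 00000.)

3172184089

  ##### -> #   bit 31 = 1  t=0,i=17
  ####. -> .   bit 30 = 0  t=0,i=0
  ###.# -> #   bit 29 = 1  t=1,i=3
  ###.. -> #   bit 28 = 1  t=0,i=1
  ##.## -> #   bit 27 = 1  t=1,i=0
  ##.#. -> #   bit 26 = 1  t=1,i=4
  ##..# -> .   bit 25 = 0  t=2,i=1
  ##... -> #   bit 24 = 1  t=0,i=2
  #.### -> .   bit 23 = 0  t=0,i=15
  #.##. -> .   bit 22 = 0  t=2,i=12
  #.#.# -> .   bit 21 = 0  t=4,i=0
  #.#.. -> #   bit 20 = 1  t=1,i=5
  #..## -> .   bit 19 = 0  t=2,i=2
  #..#. -> .   bit 18 = 0  t=0,i=7
  #...# -> #   bit 17 = 1  t=0,i=3
  #.... -> #   bit 16 = 1  t=0,i=10
  .#### -> #   bit 15 = 1  t=0,i=16
  .###. -> .   bit 14 = 0  t=1,i=2
  .##.# -> #   bit 13 = 1  t=2,i=13
  .##.. -> #   bit 12 = 1  t=2,i=0
  .#.## -> .   bit 11 = 0  t=0,i=14
  .#.#. -> .   bit 10 = 0  t=1,i=9
  .#..# -> .   bit 9 = 0  t=0,i=6
  .#... -> .   bit 8 = 0  t=0,i=9
  ..### -> .   bit 7 = 0  t=1,i=16
  ..##. -> .   bit 6 = 0  t=2,i=18
  ..#.# -> .   bit 5 = 0  t=0,i=13
  ..#.. -> #   bit 4 = 1  t=0,i=5
  ...## -> #   bit 3 = 1  t=1,i=15
  ...#. -> .   bit 2 = 0  t=0,i=4
  ....# -> .   bit 1 = 0  t=0,i=11
  ..... -> #   bit 0 = 1  t=1,i=13
  bits 10111101000100111011000000011001 = 3172184089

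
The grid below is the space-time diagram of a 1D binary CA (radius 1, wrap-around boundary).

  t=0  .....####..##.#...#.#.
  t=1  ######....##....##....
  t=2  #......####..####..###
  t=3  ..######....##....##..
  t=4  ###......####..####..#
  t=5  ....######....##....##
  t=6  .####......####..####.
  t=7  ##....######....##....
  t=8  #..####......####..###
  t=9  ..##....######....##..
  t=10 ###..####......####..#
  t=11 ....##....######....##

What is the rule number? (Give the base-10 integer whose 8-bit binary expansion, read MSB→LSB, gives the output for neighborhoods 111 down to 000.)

  [7] ### => .  t=0,i=6
  [6] ##. => .  t=0,i=8
  [5] #.# => .  t=0,i=13
  [4] #.. => .  t=0,i=9
  [3] .## => #  t=0,i=5
  [2] .#. => .  t=0,i=14
  [1] ..# => #  t=0,i=4
  [0] ... => #  t=0,i=0
  bits 00001011 = 11

11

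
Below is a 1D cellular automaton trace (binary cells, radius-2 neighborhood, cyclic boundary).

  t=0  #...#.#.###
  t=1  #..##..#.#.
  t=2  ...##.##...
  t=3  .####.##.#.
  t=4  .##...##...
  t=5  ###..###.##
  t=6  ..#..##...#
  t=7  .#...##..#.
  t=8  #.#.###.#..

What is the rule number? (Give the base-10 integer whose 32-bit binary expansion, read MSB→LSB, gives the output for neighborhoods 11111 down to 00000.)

273021422

  nb #####: next=.  (t=5,i=0, bit31=0)
  nb ####.: next=.  (t=0,i=10, bit30=0)
  nb ###.#: next=.  (t=3,i=4, bit29=0)
  nb ###..: next=#  (t=0,i=0, bit28=1)
  nb ##.##: next=.  (t=2,i=5, bit27=0)
  nb ##.#.: next=.  (t=3,i=8, bit26=0)
  nb ##..#: next=.  (t=1,i=5, bit25=0)
  nb ##...: next=.  (t=0,i=1, bit24=0)
  nb #.###: next=.  (t=0,i=8, bit23=0)
  nb #.##.: next=#  (t=2,i=6, bit22=1)
  nb #.#.#: next=.  (t=0,i=6, bit21=0)
  nb #.#..: next=.  (t=1,i=0, bit20=0)
  nb #..##: next=.  (t=1,i=2, bit19=0)
  nb #..#.: next=#  (t=1,i=6, bit18=1)
  nb #...#: next=.  (t=0,i=2, bit17=0)
  nb #....: next=#  (t=2,i=9, bit16=1)
  nb .####: next=#  (t=0,i=9, bit15=1)
  nb .###.: next=#  (t=5,i=6, bit14=1)
  nb .##.#: next=#  (t=2,i=4, bit13=1)
  nb .##..: next=#  (t=1,i=4, bit12=1)
  nb .#.##: next=#  (t=0,i=7, bit11=1)
  nb .#.#.: next=.  (t=0,i=5, bit10=0)
  nb .#..#: next=.  (t=1,i=1, bit9=0)
  nb .#...: next=#  (t=7,i=2, bit8=1)
  nb ..###: next=#  (t=3,i=1, bit7=1)
  nb ..##.: next=#  (t=1,i=3, bit6=1)
  nb ..#.#: next=#  (t=0,i=4, bit5=1)
  nb ..#..: next=.  (t=6,i=2, bit4=0)
  nb ...##: next=#  (t=2,i=2, bit3=1)
  nb ...#.: next=#  (t=0,i=3, bit2=1)
  nb ....#: next=#  (t=2,i=1, bit1=1)
  nb .....: next=.  (t=2,i=0, bit0=0)
  bits 00010000010001011111100111101110 = 273021422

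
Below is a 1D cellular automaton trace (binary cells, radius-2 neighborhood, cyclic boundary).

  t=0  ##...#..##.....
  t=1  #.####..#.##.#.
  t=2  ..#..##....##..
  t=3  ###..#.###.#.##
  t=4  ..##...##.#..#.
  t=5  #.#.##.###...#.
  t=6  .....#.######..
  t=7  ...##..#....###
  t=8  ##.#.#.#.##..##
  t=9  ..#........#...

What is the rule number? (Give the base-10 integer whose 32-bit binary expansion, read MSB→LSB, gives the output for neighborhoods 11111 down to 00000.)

  #####|.  b31=0 t=3,i=0
  ####.|.  b30=0 t=1,i=4
  ###.#|.  b29=0 t=3,i=9
  ###..|#  b28=1 t=1,i=5
  ##.##|.  b27=0 t=5,i=6
  ##.#.|#  b26=1 t=1,i=12
  ##..#|#  b25=1 t=1,i=6
  ##...|#  b24=1 t=0,i=2
  #.###|#  b23=1 t=1,i=2
  #.##.|.  b22=0 t=1,i=10
  #.#.#|.  b21=0 t=1,i=0
  #.#..|.  b20=0 t=4,i=10
  #..##|.  b19=0 t=0,i=7
  #..#.|.  b18=0 t=1,i=7
  #...#|#  b17=1 t=0,i=3
  #....|#  b16=1 t=0,i=11
  .####|.  b15=0 t=1,i=3
  .###.|#  b14=1 t=3,i=8
  .##.#|#  b13=1 t=1,i=11
  .##..|.  b12=0 t=0,i=1
  .#.##|.  b11=0 t=1,i=1
  .#.#.|.  b10=0 t=1,i=14
  .#..#|.  b9=0 t=0,i=6
  .#...|.  b8=0 t=4,i=14
  ..###|.  b7=0 t=7,i=12
  ..##.|#  b6=1 t=0,i=0
  ..#.#|.  b5=0 t=1,i=8
  ..#..|#  b4=1 t=0,i=5
  ...##|.  b3=0 t=0,i=14
  ...#.|#  b2=1 t=0,i=4
  ....#|#  b1=1 t=0,i=13
  .....|.  b0=0 t=0,i=12
  bits 00010111100000110110000001010110 = 394485846

394485846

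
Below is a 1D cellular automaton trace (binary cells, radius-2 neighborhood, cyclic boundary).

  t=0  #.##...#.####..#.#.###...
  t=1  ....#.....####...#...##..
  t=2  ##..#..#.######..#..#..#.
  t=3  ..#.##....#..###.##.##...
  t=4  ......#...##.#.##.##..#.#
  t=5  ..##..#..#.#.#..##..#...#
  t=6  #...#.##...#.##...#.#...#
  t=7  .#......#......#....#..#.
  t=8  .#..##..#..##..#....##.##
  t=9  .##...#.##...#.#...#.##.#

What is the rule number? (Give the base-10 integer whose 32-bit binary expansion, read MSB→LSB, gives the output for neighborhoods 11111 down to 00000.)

2066784921

  ##### -> .   bit 31 = 0  t=2,i=11
  ####. -> #   bit 30 = 1  t=0,i=11
  ###.# -> #   bit 29 = 1  t=3,i=15
  ###.. -> #   bit 28 = 1  t=0,i=12
  ##.## -> #   bit 27 = 1  t=3,i=16
  ##.#. -> .   bit 26 = 0  t=4,i=12
  ##..# -> #   bit 25 = 1  t=0,i=13
  ##... -> #   bit 24 = 1  t=0,i=4
  #.### -> .   bit 23 = 0  t=0,i=9
  #.##. -> .   bit 22 = 0  t=0,i=2
  #.#.# -> #   bit 21 = 1  t=0,i=17
  #.#.. -> #   bit 20 = 1  t=4,i=24
  #..## -> .   bit 19 = 0  t=3,i=12
  #..#. -> .   bit 18 = 0  t=0,i=14
  #...# -> .   bit 17 = 0  t=0,i=5
  #.... -> .   bit 16 = 0  t=1,i=6
  .#### -> #   bit 15 = 1  t=0,i=10
  .###. -> .   bit 14 = 0  t=0,i=20
  .##.# -> #   bit 13 = 1  t=3,i=18
  .##.. -> .   bit 12 = 0  t=0,i=3
  .#.## -> .   bit 11 = 0  t=0,i=1
  .#.#. -> .   bit 10 = 0  t=0,i=16
  .#..# -> #   bit 9 = 1  t=2,i=5
  .#... -> .   bit 8 = 0  t=1,i=5
  ..### -> #   bit 7 = 1  t=1,i=10
  ..##. -> .   bit 6 = 0  t=1,i=21
  ..#.# -> .   bit 5 = 0  t=0,i=0
  ..#.. -> #   bit 4 = 1  t=1,i=4
  ...## -> #   bit 3 = 1  t=1,i=9
  ...#. -> .   bit 2 = 0  t=0,i=6
  ....# -> .   bit 1 = 0  t=1,i=2
  ..... -> #   bit 0 = 1  t=1,i=0
  bits 01111011001100001010001010011001 = 2066784921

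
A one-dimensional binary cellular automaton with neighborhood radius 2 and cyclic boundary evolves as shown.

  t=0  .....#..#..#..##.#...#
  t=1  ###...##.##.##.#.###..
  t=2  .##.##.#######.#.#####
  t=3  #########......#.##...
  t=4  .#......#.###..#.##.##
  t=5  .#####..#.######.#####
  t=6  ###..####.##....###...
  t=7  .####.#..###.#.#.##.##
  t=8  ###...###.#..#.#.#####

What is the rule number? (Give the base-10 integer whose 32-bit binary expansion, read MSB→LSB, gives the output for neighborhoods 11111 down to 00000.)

452981545

  [31] ##### => .  t=2,i=9
  [30] ####. => .  t=2,i=12
  [29] ###.# => .  t=2,i=13
  [28] ###.. => #  t=1,i=2
  [27] ##.## => #  t=1,i=8
  [26] ##.#. => .  t=0,i=16
  [25] ##..# => #  t=1,i=20
  [24] ##... => .  t=1,i=3
  [23] #.### => #  t=1,i=17
  [22] #.##. => #  t=1,i=9
  [21] #.#.# => #  t=1,i=15
  [20] #.#.. => #  t=0,i=17
  [19] #..## => #  t=0,i=13
  [18] #..#. => #  t=0,i=7
  [17] #...# => #  t=0,i=19
  [16] #.... => #  t=0,i=1
  [15] .#### => #  t=2,i=8
  [14] .###. => #  t=1,i=1
  [13] .##.# => #  t=0,i=15
  [12] .##.. => #  t=3,i=18
  [11] .#.## => .  t=1,i=16
  [10] .#.#. => .  t=7,i=14
  [9] .#..# => #  t=0,i=6
  [8] .#... => #  t=0,i=0
  [7] ..### => .  t=1,i=0
  [6] ..##. => .  t=0,i=14
  [5] ..#.# => #  t=3,i=15
  [4] ..#.. => .  t=0,i=5
  [3] ...## => #  t=1,i=5
  [2] ...#. => .  t=0,i=4
  [1] ....# => .  t=0,i=3
  [0] ..... => #  t=0,i=2
  bits 00011010111111111111001100101001 = 452981545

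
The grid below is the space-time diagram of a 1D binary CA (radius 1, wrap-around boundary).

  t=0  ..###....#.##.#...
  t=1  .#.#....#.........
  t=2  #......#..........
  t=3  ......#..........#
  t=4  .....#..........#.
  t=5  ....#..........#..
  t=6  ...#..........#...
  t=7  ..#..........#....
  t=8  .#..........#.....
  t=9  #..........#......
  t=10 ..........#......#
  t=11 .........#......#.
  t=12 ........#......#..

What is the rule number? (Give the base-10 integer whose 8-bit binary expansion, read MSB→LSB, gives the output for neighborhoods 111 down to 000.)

130

  ### -> #   bit 7 = 1  t=0,i=3
  ##. -> .   bit 6 = 0  t=0,i=4
  #.# -> .   bit 5 = 0  t=0,i=10
  #.. -> .   bit 4 = 0  t=0,i=5
  .## -> .   bit 3 = 0  t=0,i=2
  .#. -> .   bit 2 = 0  t=0,i=9
  ..# -> #   bit 1 = 1  t=0,i=1
  ... -> .   bit 0 = 0  t=0,i=0
  bits 10000010 = 130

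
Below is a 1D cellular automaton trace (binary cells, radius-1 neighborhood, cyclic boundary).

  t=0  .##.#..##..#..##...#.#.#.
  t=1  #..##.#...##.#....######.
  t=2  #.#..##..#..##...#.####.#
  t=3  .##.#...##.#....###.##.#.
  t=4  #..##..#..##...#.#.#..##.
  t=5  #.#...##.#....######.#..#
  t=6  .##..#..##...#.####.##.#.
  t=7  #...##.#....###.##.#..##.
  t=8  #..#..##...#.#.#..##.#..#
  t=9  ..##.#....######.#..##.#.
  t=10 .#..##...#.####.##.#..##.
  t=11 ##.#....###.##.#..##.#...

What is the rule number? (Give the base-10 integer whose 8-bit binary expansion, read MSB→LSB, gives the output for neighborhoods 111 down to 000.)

  ###|#  b7=1 t=1,i=19
  ##.|.  b6=0 t=0,i=2
  #.#|#  b5=1 t=0,i=3
  #..|.  b4=0 t=0,i=5
  .##|.  b3=0 t=0,i=1
  .#.|#  b2=1 t=0,i=4
  ..#|#  b1=1 t=0,i=0
  ...|.  b0=0 t=0,i=17
  bits 10100110 = 166

166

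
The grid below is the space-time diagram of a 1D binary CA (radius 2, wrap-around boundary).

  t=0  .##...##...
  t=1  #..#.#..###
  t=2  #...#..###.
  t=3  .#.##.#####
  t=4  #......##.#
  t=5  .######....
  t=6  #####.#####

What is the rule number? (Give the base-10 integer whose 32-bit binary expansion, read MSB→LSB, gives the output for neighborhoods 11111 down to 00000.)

  #####|#  b31=1 t=3,i=8
  ####.|.  b30=0 t=1,i=10
  ###.#|#  b29=1 t=2,i=9
  ###..|#  b28=1 t=1,i=0
  ##.##|.  b27=0 t=3,i=5
  ##.#.|#  b26=1 t=2,i=10
  ##..#|.  b25=0 t=1,i=1
  ##...|#  b24=1 t=0,i=3
  #.###|.  b23=0 t=3,i=6
  #.##.|.  b22=0 t=3,i=3
  #.#.#|.  b21=0 t=3,i=1
  #.#..|.  b20=0 t=1,i=5
  #..##|#  b19=1 t=1,i=7
  #..#.|.  b18=0 t=1,i=2
  #...#|.  b17=0 t=0,i=4
  #....|#  b16=1 t=0,i=9
  .####|#  b15=1 t=1,i=9
  .###.|#  b14=1 t=2,i=8
  .##.#|.  b13=0 t=3,i=4
  .##..|.  b12=0 t=0,i=2
  .#.##|.  b11=0 t=3,i=2
  .#.#.|#  b10=1 t=1,i=4
  .#..#|.  b9=0 t=1,i=6
  .#...|#  b8=1 t=2,i=1
  ..###|#  b7=1 t=1,i=8
  ..##.|.  b6=0 t=0,i=1
  ..#.#|.  b5=0 t=1,i=3
  ..#..|#  b4=1 t=2,i=4
  ...##|#  b3=1 t=0,i=0
  ...#.|#  b2=1 t=2,i=3
  ....#|#  b1=1 t=0,i=10
  .....|#  b0=1 t=4,i=3
  bits 10110101000010011100010110011111 = 3037316511

3037316511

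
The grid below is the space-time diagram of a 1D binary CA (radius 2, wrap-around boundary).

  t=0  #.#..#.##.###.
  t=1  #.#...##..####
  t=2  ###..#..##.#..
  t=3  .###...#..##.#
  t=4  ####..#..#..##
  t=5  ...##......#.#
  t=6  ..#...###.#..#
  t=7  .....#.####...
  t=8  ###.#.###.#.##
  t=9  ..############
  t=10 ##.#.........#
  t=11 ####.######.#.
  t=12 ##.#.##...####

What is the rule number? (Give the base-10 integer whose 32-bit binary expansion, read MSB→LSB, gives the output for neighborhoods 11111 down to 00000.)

922339341

  [31] ##### => .  t=1,i=12
  [30] ####. => .  t=1,i=13
  [29] ###.# => #  t=0,i=12
  [28] ###.. => #  t=2,i=2
  [27] ##.## => .  t=0,i=9
  [26] ##.#. => #  t=0,i=13
  [25] ##..# => #  t=1,i=8
  [24] ##... => .  t=3,i=4
  [23] #.### => #  t=0,i=10
  [22] #.##. => #  t=0,i=7
  [21] #.#.# => #  t=0,i=0
  [20] #.#.. => #  t=0,i=2
  [19] #..## => #  t=1,i=9
  [18] #..#. => .  t=0,i=4
  [17] #...# => .  t=1,i=4
  [16] #.... => #  t=5,i=6
  [15] .#### => #  t=1,i=11
  [14] .###. => #  t=0,i=11
  [13] .##.# => .  t=0,i=8
  [12] .##.. => .  t=1,i=7
  [11] .#.## => #  t=0,i=6
  [10] .#.#. => .  t=0,i=1
  [9] .#..# => .  t=0,i=3
  [8] .#... => .  t=1,i=3
  [7] ..### => .  t=1,i=10
  [6] ..##. => .  t=1,i=6
  [5] ..#.# => .  t=0,i=5
  [4] ..#.. => .  t=2,i=5
  [3] ...## => #  t=1,i=5
  [2] ...#. => #  t=3,i=6
  [1] ....# => .  t=5,i=9
  [0] ..... => #  t=5,i=7
  bits 00110110111110011100100000001101 = 922339341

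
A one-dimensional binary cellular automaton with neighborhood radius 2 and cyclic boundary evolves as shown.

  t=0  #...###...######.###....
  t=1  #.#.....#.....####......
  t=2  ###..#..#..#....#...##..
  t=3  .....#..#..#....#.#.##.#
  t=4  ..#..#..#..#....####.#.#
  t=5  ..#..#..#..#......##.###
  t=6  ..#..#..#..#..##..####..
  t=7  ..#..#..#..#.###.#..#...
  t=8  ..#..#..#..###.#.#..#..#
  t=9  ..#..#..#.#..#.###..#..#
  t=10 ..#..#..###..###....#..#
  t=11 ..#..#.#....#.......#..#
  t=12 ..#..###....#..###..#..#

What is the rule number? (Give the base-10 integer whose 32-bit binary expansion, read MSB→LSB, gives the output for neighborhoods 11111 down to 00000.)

  [31] ##### => .  t=0,i=12
  [30] ####. => #  t=0,i=14
  [29] ###.# => #  t=0,i=15
  [28] ###.. => .  t=0,i=6
  [27] ##.## => #  t=0,i=16
  [26] ##.#. => .  t=3,i=22
  [25] ##..# => .  t=2,i=3
  [24] ##... => .  t=0,i=7
  [23] #.### => #  t=0,i=17
  [22] #.##. => .  t=3,i=20
  [21] #.#.# => #  t=3,i=18
  [20] #.#.. => #  t=1,i=2
  [19] #..## => #  t=2,i=23
  [18] #..#. => .  t=2,i=4
  [17] #...# => #  t=0,i=2
  [16] #.... => .  t=0,i=21
  [15] .#### => .  t=0,i=11
  [14] .###. => .  t=0,i=5
  [13] .##.# => #  t=3,i=21
  [12] .##.. => #  t=2,i=21
  [11] .#.## => #  t=3,i=19
  [10] .#.#. => #  t=1,i=1
  [9] .#..# => .  t=2,i=6
  [8] .#... => .  t=0,i=1
  [7] ..### => .  t=0,i=4
  [6] ..##. => #  t=2,i=20
  [5] ..#.# => #  t=1,i=0
  [4] ..#.. => #  t=0,i=0
  [3] ...## => .  t=0,i=3
  [2] ...#. => .  t=0,i=23
  [1] ....# => .  t=0,i=22
  [0] ..... => #  t=1,i=5
  bits 01101000101110100011110001110001 = 1757035633

1757035633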